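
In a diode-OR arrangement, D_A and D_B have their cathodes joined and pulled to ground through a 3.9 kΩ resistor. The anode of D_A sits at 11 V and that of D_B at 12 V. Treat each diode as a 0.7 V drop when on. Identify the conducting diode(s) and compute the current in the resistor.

Only D_B conducts; I_R ≈ 2.9 mA

Assume both conduct. Then node N would need to be at both 11−0.7 = 10.3 V and 12−0.7 = 11.3 V, which is impossible.
Assume only D_B conducts: V_N = 12 − 0.7 = 11.3 V, so I_R = 11.3/3.9 = 2.9 mA.
Check D_A: its anode-to-cathode voltage is 11 − 11.3 = -0.3 V < 0.7 V, so it is off. The assumption is consistent.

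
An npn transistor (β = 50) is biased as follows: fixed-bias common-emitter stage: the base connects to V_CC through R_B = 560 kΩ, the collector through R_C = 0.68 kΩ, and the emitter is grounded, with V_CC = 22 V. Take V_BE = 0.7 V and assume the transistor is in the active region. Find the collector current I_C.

Base loop: V_CC = I_B·R_B + V_BE, so I_B = (22 − 0.7)/560 kΩ = 0.038 mA.
In the active region I_C = β·I_B = 50 × 0.038 = 1.9 mA.
Collector loop: V_CE = V_CC − I_C·R_C = 22 − 1.9×0.68 = 20.7 V.
Since V_CE = 20.7 V > V_CE(sat) ≈ 0.2 V, the transistor is in the active region as assumed.

I_C ≈ 1.9 mA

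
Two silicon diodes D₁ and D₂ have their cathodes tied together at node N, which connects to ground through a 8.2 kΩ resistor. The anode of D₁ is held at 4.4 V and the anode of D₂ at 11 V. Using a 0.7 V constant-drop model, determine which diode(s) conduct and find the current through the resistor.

Only D₂ conducts; I_R ≈ 1.3 mA

Assume both conduct. Then node N would need to be at both 4.4−0.7 = 3.7 V and 11−0.7 = 10.3 V, which is impossible.
Assume only D₂ conducts: V_N = 11 − 0.7 = 10.3 V, so I_R = 10.3/8.2 = 1.26 mA.
Check D₁: its anode-to-cathode voltage is 4.4 − 10.3 = -5.9 V < 0.7 V, so it is off. The assumption is consistent.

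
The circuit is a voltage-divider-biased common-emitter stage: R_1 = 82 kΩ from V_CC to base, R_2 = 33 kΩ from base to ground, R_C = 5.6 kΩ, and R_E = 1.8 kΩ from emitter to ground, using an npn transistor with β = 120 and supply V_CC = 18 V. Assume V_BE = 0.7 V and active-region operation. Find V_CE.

V_CE ≈ 1.5 V

Thevenize the base divider: V_Th = V_CC·R_2/(R_1+R_2) = 18×33/115 = 5.17 V, R_Th = R_1‖R_2 = 23.5 kΩ.
Base-emitter loop: V_Th = I_B·R_Th + V_BE + (β+1)I_B·R_E, so I_B = (5.17 − 0.7) / (23.5 + 121×1.8) = 0.0185 mA.
I_C = β·I_B = 120×0.0185 = 2.22 mA, and I_E = (β+1)I_B = 2.24 mA.
V_CE = V_CC − I_C·R_C − I_E·R_E = 18 − 2.22×5.6 − 2.24×1.8 = 1.54 V.
V_CE = 1.54 V > 0.2 V confirms active-region operation.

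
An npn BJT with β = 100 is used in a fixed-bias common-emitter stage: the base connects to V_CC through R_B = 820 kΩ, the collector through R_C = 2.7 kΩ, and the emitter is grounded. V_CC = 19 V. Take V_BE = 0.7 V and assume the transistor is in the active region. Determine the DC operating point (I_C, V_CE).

I_C ≈ 2.2 mA, V_CE ≈ 13 V

Base loop: V_CC = I_B·R_B + V_BE, so I_B = (19 − 0.7)/820 kΩ = 0.0223 mA.
In the active region I_C = β·I_B = 100 × 0.0223 = 2.23 mA.
Collector loop: V_CE = V_CC − I_C·R_C = 19 − 2.23×2.7 = 13 V.
Since V_CE = 13 V > V_CE(sat) ≈ 0.2 V, the transistor is in the active region as assumed.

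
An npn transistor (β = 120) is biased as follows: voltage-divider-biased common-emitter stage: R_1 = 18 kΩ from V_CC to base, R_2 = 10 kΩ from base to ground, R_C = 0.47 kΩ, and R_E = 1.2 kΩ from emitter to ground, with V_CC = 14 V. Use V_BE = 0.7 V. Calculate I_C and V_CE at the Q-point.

Thevenize the base divider: V_Th = V_CC·R_2/(R_1+R_2) = 14×10/28 = 5 V, R_Th = R_1‖R_2 = 6.43 kΩ.
Base-emitter loop: V_Th = I_B·R_Th + V_BE + (β+1)I_B·R_E, so I_B = (5 − 0.7) / (6.43 + 121×1.2) = 0.0284 mA.
I_C = β·I_B = 120×0.0284 = 3.4 mA, and I_E = (β+1)I_B = 3.43 mA.
V_CE = V_CC − I_C·R_C − I_E·R_E = 14 − 3.4×0.47 − 3.43×1.2 = 8.28 V.
V_CE = 8.28 V > 0.2 V confirms active-region operation.

I_C ≈ 3.4 mA, V_CE ≈ 8.3 V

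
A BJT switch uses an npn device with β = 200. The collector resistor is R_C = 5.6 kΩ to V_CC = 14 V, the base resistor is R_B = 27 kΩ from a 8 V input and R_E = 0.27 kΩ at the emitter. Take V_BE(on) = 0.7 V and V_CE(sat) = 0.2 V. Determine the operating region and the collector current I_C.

Assume active: I_B = (8 − 0.7)/(27 + 201×0.27) = 0.0898 mA, I_C = β·I_B = 18 mA.
Then V_CE = 14 − 18×5.6 − 18.1×0.27 = -91.5 V < 0.2 V — the active assumption fails.
Re-solve with V_CE = 0.2 V. KCL at the emitter: V_E/R_E = (V_BB−0.7−V_E)/R_B + (V_CC−0.2−V_E)/R_C, giving V_E = 0.698 V.
I_C = (V_CC − 0.2 − V_E)/R_C = (13.8 − 0.698)/5.6 = 2.34 mA.
Check: I_B = (7.3 − 0.698)/27 = 0.245 mA, and β·I_B = 48.9 mA > I_C, confirming saturation.

saturation; I_C ≈ 2.3 mA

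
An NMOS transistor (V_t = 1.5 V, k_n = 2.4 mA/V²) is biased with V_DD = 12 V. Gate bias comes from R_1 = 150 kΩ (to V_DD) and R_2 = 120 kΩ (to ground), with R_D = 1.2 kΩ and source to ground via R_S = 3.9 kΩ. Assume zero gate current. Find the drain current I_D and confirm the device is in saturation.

V_G = V_DD·R_2/(R_1+R_2) = 12×120/270 = 5.33 V.
Assume saturation: I_D = (k_n/2)(V_GS − V_t)² with V_GS = V_G − I_D·R_S = 5.33 − 3.9·I_D.
Substituting gives 18.3·I_D² − 36.9·I_D + 17.6 = 0, with roots I_D = 0.777 or 1.24 mA.
The root I_D = 1.24 mA gives V_GS = 0.482 V ≤ V_t, so take I_D = 0.777 mA.
Then V_GS = 2.3 V and V_DS = V_DD − I_D(R_D+R_S) = 12 − 0.777×5.1 = 8.04 V.
Saturation requires V_DS ≥ V_GS − V_t = 0.804 V; 8.04 ≥ 0.804 ✓.

I_D ≈ 0.78 mA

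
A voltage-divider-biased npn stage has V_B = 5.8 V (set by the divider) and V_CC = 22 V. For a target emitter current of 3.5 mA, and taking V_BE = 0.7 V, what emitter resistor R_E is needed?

V_E = V_B − V_BE = 5.8 − 0.7 = 5.1 V.
R_E = V_E / I_E = 5.1 / 3.5 = 1.46 kΩ.

R_E ≈ 1.5 kΩ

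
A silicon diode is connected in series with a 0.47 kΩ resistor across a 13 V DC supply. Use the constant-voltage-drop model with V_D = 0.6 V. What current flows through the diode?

I ≈ 26 mA

KVL around the loop: 13 = V_D + I·R = 0.6 + I × 0.47 kΩ.
So I = (13 − 0.6) / 0.47 kΩ = 12.4 / 0.47 = 26.4 mA.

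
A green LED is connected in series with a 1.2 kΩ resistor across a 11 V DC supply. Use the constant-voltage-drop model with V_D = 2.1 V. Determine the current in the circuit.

KVL around the loop: 11 = V_D + I·R = 2.1 + I × 1.2 kΩ.
So I = (11 − 2.1) / 1.2 kΩ = 8.9 / 1.2 = 7.42 mA.

I ≈ 7.4 mA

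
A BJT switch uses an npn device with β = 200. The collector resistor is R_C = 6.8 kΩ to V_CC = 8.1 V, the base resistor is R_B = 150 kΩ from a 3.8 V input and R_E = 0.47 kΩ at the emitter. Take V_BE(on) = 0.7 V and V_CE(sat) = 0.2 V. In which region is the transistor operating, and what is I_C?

saturation; I_C ≈ 1.1 mA

Assume active: I_B = (3.8 − 0.7)/(150 + 201×0.47) = 0.0127 mA, I_C = β·I_B = 2.54 mA.
Then V_CE = 8.1 − 2.54×6.8 − 2.55×0.47 = -10.3 V < 0.2 V — the active assumption fails.
Re-solve with V_CE = 0.2 V. KCL at the emitter: V_E/R_E = (V_BB−0.7−V_E)/R_B + (V_CC−0.2−V_E)/R_C, giving V_E = 0.518 V.
I_C = (V_CC − 0.2 − V_E)/R_C = (7.9 − 0.518)/6.8 = 1.09 mA.
Check: I_B = (3.1 − 0.518)/150 = 0.0172 mA, and β·I_B = 3.44 mA > I_C, confirming saturation.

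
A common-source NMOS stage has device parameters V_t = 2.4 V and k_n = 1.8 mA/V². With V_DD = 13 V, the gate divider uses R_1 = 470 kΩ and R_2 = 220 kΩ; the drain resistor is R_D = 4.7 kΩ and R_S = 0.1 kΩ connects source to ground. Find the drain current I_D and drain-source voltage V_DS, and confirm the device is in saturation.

V_G = V_DD·R_2/(R_1+R_2) = 13×220/690 = 4.14 V.
Assume saturation: I_D = (k_n/2)(V_GS − V_t)² with V_GS = V_G − I_D·R_S = 4.14 − 0.1·I_D.
Substituting gives 0.009·I_D² − 1.31·I_D + 2.74 = 0, with roots I_D = 2.12 or 144 mA.
The root I_D = 144 mA gives V_GS = -10.2 V ≤ V_t, so take I_D = 2.12 mA.
Then V_GS = 3.93 V and V_DS = V_DD − I_D(R_D+R_S) = 13 − 2.12×4.8 = 2.84 V.
Saturation requires V_DS ≥ V_GS − V_t = 1.53 V; 2.84 ≥ 1.53 ✓.

I_D ≈ 2.1 mA, V_DS ≈ 2.8 V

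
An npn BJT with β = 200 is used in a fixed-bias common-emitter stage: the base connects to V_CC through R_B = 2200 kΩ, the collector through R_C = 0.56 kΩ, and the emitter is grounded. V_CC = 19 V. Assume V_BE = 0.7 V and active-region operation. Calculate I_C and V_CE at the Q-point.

I_C ≈ 1.7 mA, V_CE ≈ 18 V

Base loop: V_CC = I_B·R_B + V_BE, so I_B = (19 − 0.7)/2200 kΩ = 0.00832 mA.
In the active region I_C = β·I_B = 200 × 0.00832 = 1.66 mA.
Collector loop: V_CE = V_CC − I_C·R_C = 19 − 1.66×0.56 = 18.1 V.
Since V_CE = 18.1 V > V_CE(sat) ≈ 0.2 V, the transistor is in the active region as assumed.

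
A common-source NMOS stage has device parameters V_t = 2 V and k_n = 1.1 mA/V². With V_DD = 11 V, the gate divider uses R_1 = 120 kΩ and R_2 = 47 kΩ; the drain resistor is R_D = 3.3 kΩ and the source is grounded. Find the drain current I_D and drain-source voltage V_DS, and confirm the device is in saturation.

V_G = V_DD·R_2/(R_1+R_2) = 11×47/167 = 3.1 V. With the source grounded, V_GS = V_G = 3.1 V.
Assume saturation: I_D = (k_n/2)(V_GS − V_t)² = (1.1/2)×(3.1 − 2)² = 0.55×1.1² = 0.66 mA.
V_DS = V_DD − I_D·R_D = 11 − 0.66×3.3 = 8.82 V.
Saturation requires V_DS ≥ V_GS − V_t = 1.1 V; 8.82 ≥ 1.1 ✓.

I_D ≈ 0.66 mA, V_DS ≈ 8.8 V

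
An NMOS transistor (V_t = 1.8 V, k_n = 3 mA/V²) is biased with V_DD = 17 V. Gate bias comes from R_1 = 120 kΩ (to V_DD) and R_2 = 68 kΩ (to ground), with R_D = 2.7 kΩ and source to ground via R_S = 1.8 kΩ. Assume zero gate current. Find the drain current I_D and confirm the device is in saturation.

I_D ≈ 1.8 mA

V_G = V_DD·R_2/(R_1+R_2) = 17×68/188 = 6.15 V.
Assume saturation: I_D = (k_n/2)(V_GS − V_t)² with V_GS = V_G − I_D·R_S = 6.15 − 1.8·I_D.
Substituting gives 4.86·I_D² − 24.5·I_D + 28.4 = 0, with roots I_D = 1.81 or 3.23 mA.
The root I_D = 3.23 mA gives V_GS = 0.332 V ≤ V_t, so take I_D = 1.81 mA.
Then V_GS = 2.9 V and V_DS = V_DD − I_D(R_D+R_S) = 17 − 1.81×4.5 = 8.87 V.
Saturation requires V_DS ≥ V_GS − V_t = 1.1 V; 8.87 ≥ 1.1 ✓.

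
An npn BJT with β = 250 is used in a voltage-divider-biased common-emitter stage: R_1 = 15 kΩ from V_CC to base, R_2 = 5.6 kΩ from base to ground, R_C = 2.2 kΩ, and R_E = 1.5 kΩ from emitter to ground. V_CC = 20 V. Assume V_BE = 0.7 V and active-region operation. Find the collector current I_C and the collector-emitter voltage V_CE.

Thevenize the base divider: V_Th = V_CC·R_2/(R_1+R_2) = 20×5.6/20.6 = 5.44 V, R_Th = R_1‖R_2 = 4.08 kΩ.
Base-emitter loop: V_Th = I_B·R_Th + V_BE + (β+1)I_B·R_E, so I_B = (5.44 − 0.7) / (4.08 + 251×1.5) = 0.0124 mA.
I_C = β·I_B = 250×0.0124 = 3.11 mA, and I_E = (β+1)I_B = 3.12 mA.
V_CE = V_CC − I_C·R_C − I_E·R_E = 20 − 3.11×2.2 − 3.12×1.5 = 8.47 V.
V_CE = 8.47 V > 0.2 V confirms active-region operation.

I_C ≈ 3.1 mA, V_CE ≈ 8.5 V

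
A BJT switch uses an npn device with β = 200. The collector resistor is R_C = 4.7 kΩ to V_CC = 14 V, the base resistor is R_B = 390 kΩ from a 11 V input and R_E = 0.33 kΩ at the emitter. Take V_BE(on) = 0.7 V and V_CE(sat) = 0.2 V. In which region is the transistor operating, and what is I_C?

Assume active: I_B = (11 − 0.7)/(390 + 201×0.33) = 0.0226 mA, I_C = β·I_B = 4.51 mA.
Then V_CE = 14 − 4.51×4.7 − 4.54×0.33 = -8.71 V < 0.2 V — the active assumption fails.
Re-solve with V_CE = 0.2 V. KCL at the emitter: V_E/R_E = (V_BB−0.7−V_E)/R_B + (V_CC−0.2−V_E)/R_C, giving V_E = 0.913 V.
I_C = (V_CC − 0.2 − V_E)/R_C = (13.8 − 0.913)/4.7 = 2.74 mA.
Check: I_B = (10.3 − 0.913)/390 = 0.0241 mA, and β·I_B = 4.81 mA > I_C, confirming saturation.

saturation; I_C ≈ 2.7 mA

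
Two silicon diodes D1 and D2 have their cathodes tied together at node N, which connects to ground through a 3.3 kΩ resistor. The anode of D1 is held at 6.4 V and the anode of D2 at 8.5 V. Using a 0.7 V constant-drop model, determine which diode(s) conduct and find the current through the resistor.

Assume both conduct. Then node N would need to be at both 6.4−0.7 = 5.7 V and 8.5−0.7 = 7.8 V, which is impossible.
Assume only D2 conducts: V_N = 8.5 − 0.7 = 7.8 V, so I_R = 7.8/3.3 = 2.36 mA.
Check D1: its anode-to-cathode voltage is 6.4 − 7.8 = -1.4 V < 0.7 V, so it is off. The assumption is consistent.

Only D2 conducts; I_R ≈ 2.4 mA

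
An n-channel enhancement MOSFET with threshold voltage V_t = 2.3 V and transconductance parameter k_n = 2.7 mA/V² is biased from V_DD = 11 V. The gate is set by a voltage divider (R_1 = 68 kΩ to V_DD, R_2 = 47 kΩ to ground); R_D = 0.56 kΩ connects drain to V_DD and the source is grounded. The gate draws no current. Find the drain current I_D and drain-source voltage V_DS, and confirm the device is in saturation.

V_G = V_DD·R_2/(R_1+R_2) = 11×47/115 = 4.5 V. With the source grounded, V_GS = V_G = 4.5 V.
Assume saturation: I_D = (k_n/2)(V_GS − V_t)² = (2.7/2)×(4.5 − 2.3)² = 1.35×2.2² = 6.51 mA.
V_DS = V_DD − I_D·R_D = 11 − 6.51×0.56 = 7.36 V.
Saturation requires V_DS ≥ V_GS − V_t = 2.2 V; 7.36 ≥ 2.2 ✓.

I_D ≈ 6.5 mA, V_DS ≈ 7.4 V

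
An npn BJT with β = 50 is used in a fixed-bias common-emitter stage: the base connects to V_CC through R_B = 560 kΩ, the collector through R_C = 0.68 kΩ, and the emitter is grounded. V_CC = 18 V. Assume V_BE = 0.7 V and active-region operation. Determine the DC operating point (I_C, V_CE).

Base loop: V_CC = I_B·R_B + V_BE, so I_B = (18 − 0.7)/560 kΩ = 0.0309 mA.
In the active region I_C = β·I_B = 50 × 0.0309 = 1.54 mA.
Collector loop: V_CE = V_CC − I_C·R_C = 18 − 1.54×0.68 = 16.9 V.
Since V_CE = 16.9 V > V_CE(sat) ≈ 0.2 V, the transistor is in the active region as assumed.

I_C ≈ 1.5 mA, V_CE ≈ 17 V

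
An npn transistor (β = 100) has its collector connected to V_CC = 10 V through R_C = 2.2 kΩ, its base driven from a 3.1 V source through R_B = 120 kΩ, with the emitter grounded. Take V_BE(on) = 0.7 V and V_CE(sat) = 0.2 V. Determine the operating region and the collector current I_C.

Assume active. Base-emitter loop: I_B = (V_BB − V_BE)/R_B = (3.1 − 0.7)/120 = 0.02 mA.
I_C = β·I_B = 100×0.02 = 2 mA.
V_CE = V_CC − I_C·R_C = 10 − 2×2.2 = 5.6 V > V_CE(sat), so the active-region assumption holds.

active; I_C ≈ 2 mA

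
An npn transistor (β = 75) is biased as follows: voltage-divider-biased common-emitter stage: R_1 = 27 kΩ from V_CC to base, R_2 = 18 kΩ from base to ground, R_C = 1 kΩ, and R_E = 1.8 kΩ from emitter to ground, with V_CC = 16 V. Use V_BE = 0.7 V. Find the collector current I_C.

Thevenize the base divider: V_Th = V_CC·R_2/(R_1+R_2) = 16×18/45 = 6.4 V, R_Th = R_1‖R_2 = 10.8 kΩ.
Base-emitter loop: V_Th = I_B·R_Th + V_BE + (β+1)I_B·R_E, so I_B = (6.4 − 0.7) / (10.8 + 76×1.8) = 0.0386 mA.
I_C = β·I_B = 75×0.0386 = 2.9 mA, and I_E = (β+1)I_B = 2.93 mA.
V_CE = V_CC − I_C·R_C − I_E·R_E = 16 − 2.9×1 − 2.93×1.8 = 7.82 V.
V_CE = 7.82 V > 0.2 V confirms active-region operation.

I_C ≈ 2.9 mA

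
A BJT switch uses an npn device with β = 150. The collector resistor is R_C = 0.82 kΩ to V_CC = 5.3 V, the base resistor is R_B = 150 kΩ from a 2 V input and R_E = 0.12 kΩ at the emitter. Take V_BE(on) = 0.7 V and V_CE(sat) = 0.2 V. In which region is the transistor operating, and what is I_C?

active; I_C ≈ 1.2 mA

Assume active. Base-emitter loop: I_B = (V_BB − V_BE)/(R_B + (β+1)R_E) = (2 − 0.7)/(150 + 151×0.12) = 0.00773 mA.
I_C = β·I_B = 150×0.00773 = 1.16 mA.
V_CE = V_CC − I_C·R_C − I_E·R_E = 5.3 − 1.16×0.82 − 1.17×0.12 = 4.21 V > V_CE(sat), so the active-region assumption holds.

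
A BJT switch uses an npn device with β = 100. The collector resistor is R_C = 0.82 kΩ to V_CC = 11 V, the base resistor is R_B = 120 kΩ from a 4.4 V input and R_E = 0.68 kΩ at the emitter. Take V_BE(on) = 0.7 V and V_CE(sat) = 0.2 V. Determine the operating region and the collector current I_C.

active; I_C ≈ 2 mA

Assume active. Base-emitter loop: I_B = (V_BB − V_BE)/(R_B + (β+1)R_E) = (4.4 − 0.7)/(120 + 101×0.68) = 0.0196 mA.
I_C = β·I_B = 100×0.0196 = 1.96 mA.
V_CE = V_CC − I_C·R_C − I_E·R_E = 11 − 1.96×0.82 − 1.98×0.68 = 8.05 V > V_CE(sat), so the active-region assumption holds.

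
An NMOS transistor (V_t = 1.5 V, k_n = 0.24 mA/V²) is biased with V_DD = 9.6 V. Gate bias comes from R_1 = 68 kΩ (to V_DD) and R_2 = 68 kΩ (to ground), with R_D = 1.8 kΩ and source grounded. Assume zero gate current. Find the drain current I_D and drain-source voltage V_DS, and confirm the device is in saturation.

V_G = V_DD·R_2/(R_1+R_2) = 9.6×68/136 = 4.8 V. With the source grounded, V_GS = V_G = 4.8 V.
Assume saturation: I_D = (k_n/2)(V_GS − V_t)² = (0.24/2)×(4.8 − 1.5)² = 0.12×3.3² = 1.31 mA.
V_DS = V_DD − I_D·R_D = 9.6 − 1.31×1.8 = 7.25 V.
Saturation requires V_DS ≥ V_GS − V_t = 3.3 V; 7.25 ≥ 3.3 ✓.

I_D ≈ 1.3 mA, V_DS ≈ 7.2 V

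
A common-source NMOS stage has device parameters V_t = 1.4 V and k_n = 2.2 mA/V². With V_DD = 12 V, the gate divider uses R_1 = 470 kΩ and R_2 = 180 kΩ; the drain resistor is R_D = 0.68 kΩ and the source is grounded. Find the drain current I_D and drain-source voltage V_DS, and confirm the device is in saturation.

I_D ≈ 4.1 mA, V_DS ≈ 9.2 V

V_G = V_DD·R_2/(R_1+R_2) = 12×180/650 = 3.32 V. With the source grounded, V_GS = V_G = 3.32 V.
Assume saturation: I_D = (k_n/2)(V_GS − V_t)² = (2.2/2)×(3.32 − 1.4)² = 1.1×1.92² = 4.07 mA.
V_DS = V_DD − I_D·R_D = 12 − 4.07×0.68 = 9.23 V.
Saturation requires V_DS ≥ V_GS − V_t = 1.92 V; 9.23 ≥ 1.92 ✓.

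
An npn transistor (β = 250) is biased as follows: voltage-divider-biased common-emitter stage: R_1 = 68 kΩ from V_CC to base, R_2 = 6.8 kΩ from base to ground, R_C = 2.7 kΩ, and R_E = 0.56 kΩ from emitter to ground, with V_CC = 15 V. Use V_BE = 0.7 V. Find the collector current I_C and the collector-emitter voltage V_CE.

Thevenize the base divider: V_Th = V_CC·R_2/(R_1+R_2) = 15×6.8/74.8 = 1.36 V, R_Th = R_1‖R_2 = 6.18 kΩ.
Base-emitter loop: V_Th = I_B·R_Th + V_BE + (β+1)I_B·R_E, so I_B = (1.36 − 0.7) / (6.18 + 251×0.56) = 0.00452 mA.
I_C = β·I_B = 250×0.00452 = 1.13 mA, and I_E = (β+1)I_B = 1.14 mA.
V_CE = V_CC − I_C·R_C − I_E·R_E = 15 − 1.13×2.7 − 1.14×0.56 = 11.3 V.
V_CE = 11.3 V > 0.2 V confirms active-region operation.

I_C ≈ 1.1 mA, V_CE ≈ 11 V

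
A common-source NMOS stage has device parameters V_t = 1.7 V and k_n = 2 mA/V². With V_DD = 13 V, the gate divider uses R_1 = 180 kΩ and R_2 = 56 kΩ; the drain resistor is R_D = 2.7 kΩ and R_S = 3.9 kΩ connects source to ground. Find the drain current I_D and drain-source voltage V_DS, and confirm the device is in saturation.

I_D ≈ 0.23 mA, V_DS ≈ 11 V

V_G = V_DD·R_2/(R_1+R_2) = 13×56/236 = 3.08 V.
Assume saturation: I_D = (k_n/2)(V_GS − V_t)² with V_GS = V_G − I_D·R_S = 3.08 − 3.9·I_D.
Substituting gives 15.2·I_D² − 11.8·I_D + 1.92 = 0, with roots I_D = 0.232 or 0.544 mA.
The root I_D = 0.544 mA gives V_GS = 0.962 V ≤ V_t, so take I_D = 0.232 mA.
Then V_GS = 2.18 V and V_DS = V_DD − I_D(R_D+R_S) = 13 − 0.232×6.6 = 11.5 V.
Saturation requires V_DS ≥ V_GS − V_t = 0.481 V; 11.5 ≥ 0.481 ✓.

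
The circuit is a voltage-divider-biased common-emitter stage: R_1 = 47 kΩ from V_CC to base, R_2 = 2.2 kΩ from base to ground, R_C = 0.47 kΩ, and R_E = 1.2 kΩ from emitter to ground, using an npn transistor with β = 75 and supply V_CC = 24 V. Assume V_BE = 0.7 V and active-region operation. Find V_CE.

V_CE ≈ 23 V

Thevenize the base divider: V_Th = V_CC·R_2/(R_1+R_2) = 24×2.2/49.2 = 1.07 V, R_Th = R_1‖R_2 = 2.1 kΩ.
Base-emitter loop: V_Th = I_B·R_Th + V_BE + (β+1)I_B·R_E, so I_B = (1.07 − 0.7) / (2.1 + 76×1.2) = 0.004 mA.
I_C = β·I_B = 75×0.004 = 0.3 mA, and I_E = (β+1)I_B = 0.304 mA.
V_CE = V_CC − I_C·R_C − I_E·R_E = 24 − 0.3×0.47 − 0.304×1.2 = 23.5 V.
V_CE = 23.5 V > 0.2 V confirms active-region operation.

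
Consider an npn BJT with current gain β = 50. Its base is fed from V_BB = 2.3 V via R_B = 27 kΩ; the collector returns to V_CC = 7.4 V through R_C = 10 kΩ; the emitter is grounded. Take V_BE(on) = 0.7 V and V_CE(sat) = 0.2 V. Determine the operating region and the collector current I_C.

saturation; I_C ≈ 0.72 mA

Assume active: I_B = (2.3 − 0.7)/27 = 0.0593 mA, giving I_C = β·I_B = 2.96 mA.
But then V_CE = 7.4 − 2.96×10 = -22.2 V < V_CE(sat) = 0.2 V — impossible in the active region.
So the transistor is saturated. With V_CE = 0.2 V, I_C = (V_CC − 0.2)/R_C = 7.2/10 = 0.72 mA.
Check: β·I_B = 2.96 mA > I_C = 0.72 mA, confirming saturation.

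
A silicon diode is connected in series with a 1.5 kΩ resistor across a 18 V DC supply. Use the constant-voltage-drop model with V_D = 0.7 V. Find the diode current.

I ≈ 12 mA

KVL around the loop: 18 = V_D + I·R = 0.7 + I × 1.5 kΩ.
So I = (18 − 0.7) / 1.5 kΩ = 17.3 / 1.5 = 11.5 mA.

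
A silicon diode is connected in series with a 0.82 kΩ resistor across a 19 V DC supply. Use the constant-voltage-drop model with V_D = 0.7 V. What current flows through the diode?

KVL around the loop: 19 = V_D + I·R = 0.7 + I × 0.82 kΩ.
So I = (19 − 0.7) / 0.82 kΩ = 18.3 / 0.82 = 22.3 mA.

I ≈ 22 mA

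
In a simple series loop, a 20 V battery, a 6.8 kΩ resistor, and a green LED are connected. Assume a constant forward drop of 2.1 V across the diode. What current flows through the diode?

I ≈ 2.6 mA

KVL around the loop: 20 = V_D + I·R = 2.1 + I × 6.8 kΩ.
So I = (20 − 2.1) / 6.8 kΩ = 17.9 / 6.8 = 2.63 mA.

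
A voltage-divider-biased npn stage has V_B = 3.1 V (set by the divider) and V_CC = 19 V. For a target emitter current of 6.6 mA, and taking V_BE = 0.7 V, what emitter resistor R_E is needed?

V_E = V_B − V_BE = 3.1 − 0.7 = 2.4 V.
R_E = V_E / I_E = 2.4 / 6.6 = 0.364 kΩ.

R_E ≈ 0.36 kΩ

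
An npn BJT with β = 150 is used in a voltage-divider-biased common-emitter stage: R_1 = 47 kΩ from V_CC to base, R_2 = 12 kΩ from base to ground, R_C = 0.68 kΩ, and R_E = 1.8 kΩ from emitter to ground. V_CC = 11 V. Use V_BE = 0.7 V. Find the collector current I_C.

I_C ≈ 0.82 mA

Thevenize the base divider: V_Th = V_CC·R_2/(R_1+R_2) = 11×12/59 = 2.24 V, R_Th = R_1‖R_2 = 9.56 kΩ.
Base-emitter loop: V_Th = I_B·R_Th + V_BE + (β+1)I_B·R_E, so I_B = (2.24 − 0.7) / (9.56 + 151×1.8) = 0.00546 mA.
I_C = β·I_B = 150×0.00546 = 0.82 mA, and I_E = (β+1)I_B = 0.825 mA.
V_CE = V_CC − I_C·R_C − I_E·R_E = 11 − 0.82×0.68 − 0.825×1.8 = 8.96 V.
V_CE = 8.96 V > 0.2 V confirms active-region operation.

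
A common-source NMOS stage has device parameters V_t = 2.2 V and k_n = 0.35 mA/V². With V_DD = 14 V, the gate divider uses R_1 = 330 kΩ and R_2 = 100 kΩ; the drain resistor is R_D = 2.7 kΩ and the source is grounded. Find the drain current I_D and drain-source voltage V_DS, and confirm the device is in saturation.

I_D ≈ 0.2 mA, V_DS ≈ 13 V

V_G = V_DD·R_2/(R_1+R_2) = 14×100/430 = 3.26 V. With the source grounded, V_GS = V_G = 3.26 V.
Assume saturation: I_D = (k_n/2)(V_GS − V_t)² = (0.35/2)×(3.26 − 2.2)² = 0.175×1.06² = 0.195 mA.
V_DS = V_DD − I_D·R_D = 14 − 0.195×2.7 = 13.5 V.
Saturation requires V_DS ≥ V_GS − V_t = 1.06 V; 13.5 ≥ 1.06 ✓.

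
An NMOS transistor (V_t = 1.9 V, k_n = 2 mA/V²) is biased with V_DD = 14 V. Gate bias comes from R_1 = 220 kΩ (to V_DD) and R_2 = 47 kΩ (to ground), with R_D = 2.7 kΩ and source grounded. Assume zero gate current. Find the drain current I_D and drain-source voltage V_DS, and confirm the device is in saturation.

V_G = V_DD·R_2/(R_1+R_2) = 14×47/267 = 2.46 V. With the source grounded, V_GS = V_G = 2.46 V.
Assume saturation: I_D = (k_n/2)(V_GS − V_t)² = (2/2)×(2.46 − 1.9)² = 1×0.564² = 0.319 mA.
V_DS = V_DD − I_D·R_D = 14 − 0.319×2.7 = 13.1 V.
Saturation requires V_DS ≥ V_GS − V_t = 0.564 V; 13.1 ≥ 0.564 ✓.

I_D ≈ 0.32 mA, V_DS ≈ 13 V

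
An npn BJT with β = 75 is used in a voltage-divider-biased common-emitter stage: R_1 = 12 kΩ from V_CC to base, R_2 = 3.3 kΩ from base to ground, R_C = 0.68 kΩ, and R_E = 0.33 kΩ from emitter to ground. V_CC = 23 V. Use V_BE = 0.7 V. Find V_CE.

Thevenize the base divider: V_Th = V_CC·R_2/(R_1+R_2) = 23×3.3/15.3 = 4.96 V, R_Th = R_1‖R_2 = 2.59 kΩ.
Base-emitter loop: V_Th = I_B·R_Th + V_BE + (β+1)I_B·R_E, so I_B = (4.96 − 0.7) / (2.59 + 76×0.33) = 0.154 mA.
I_C = β·I_B = 75×0.154 = 11.5 mA, and I_E = (β+1)I_B = 11.7 mA.
V_CE = V_CC − I_C·R_C − I_E·R_E = 23 − 11.5×0.68 − 11.7×0.33 = 11.3 V.
V_CE = 11.3 V > 0.2 V confirms active-region operation.

V_CE ≈ 11 V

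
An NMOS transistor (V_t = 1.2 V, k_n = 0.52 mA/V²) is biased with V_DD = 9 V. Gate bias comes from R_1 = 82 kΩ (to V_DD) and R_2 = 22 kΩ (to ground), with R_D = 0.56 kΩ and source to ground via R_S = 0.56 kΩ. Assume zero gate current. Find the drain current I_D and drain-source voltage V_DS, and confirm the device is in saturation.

V_G = V_DD·R_2/(R_1+R_2) = 9×22/104 = 1.9 V.
Assume saturation: I_D = (k_n/2)(V_GS − V_t)² with V_GS = V_G − I_D·R_S = 1.9 − 0.56·I_D.
Substituting gives 0.0815·I_D² − 1.2·I_D + 0.129 = 0, with roots I_D = 0.108 or 14.7 mA.
The root I_D = 14.7 mA gives V_GS = -6.31 V ≤ V_t, so take I_D = 0.108 mA.
Then V_GS = 1.84 V and V_DS = V_DD − I_D(R_D+R_S) = 9 − 0.108×1.12 = 8.88 V.
Saturation requires V_DS ≥ V_GS − V_t = 0.644 V; 8.88 ≥ 0.644 ✓.

I_D ≈ 0.11 mA, V_DS ≈ 8.9 V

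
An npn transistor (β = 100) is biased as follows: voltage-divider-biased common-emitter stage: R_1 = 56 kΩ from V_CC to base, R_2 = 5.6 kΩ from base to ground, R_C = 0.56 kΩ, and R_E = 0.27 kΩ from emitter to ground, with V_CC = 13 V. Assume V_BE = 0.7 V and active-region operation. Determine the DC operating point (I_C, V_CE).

I_C ≈ 1.5 mA, V_CE ≈ 12 V

Thevenize the base divider: V_Th = V_CC·R_2/(R_1+R_2) = 13×5.6/61.6 = 1.18 V, R_Th = R_1‖R_2 = 5.09 kΩ.
Base-emitter loop: V_Th = I_B·R_Th + V_BE + (β+1)I_B·R_E, so I_B = (1.18 − 0.7) / (5.09 + 101×0.27) = 0.0149 mA.
I_C = β·I_B = 100×0.0149 = 1.49 mA, and I_E = (β+1)I_B = 1.5 mA.
V_CE = V_CC − I_C·R_C − I_E·R_E = 13 − 1.49×0.56 − 1.5×0.27 = 11.8 V.
V_CE = 11.8 V > 0.2 V confirms active-region operation.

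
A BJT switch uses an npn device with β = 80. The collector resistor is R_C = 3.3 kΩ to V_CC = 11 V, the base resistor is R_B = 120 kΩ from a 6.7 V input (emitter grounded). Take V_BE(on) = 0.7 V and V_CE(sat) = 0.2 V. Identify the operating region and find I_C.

saturation; I_C ≈ 3.3 mA

Assume active: I_B = (6.7 − 0.7)/120 = 0.05 mA, giving I_C = β·I_B = 4 mA.
But then V_CE = 11 − 4×3.3 = -2.2 V < V_CE(sat) = 0.2 V — impossible in the active region.
So the transistor is saturated. With V_CE = 0.2 V, I_C = (V_CC − 0.2)/R_C = 10.8/3.3 = 3.27 mA.
Check: β·I_B = 4 mA > I_C = 3.27 mA, confirming saturation.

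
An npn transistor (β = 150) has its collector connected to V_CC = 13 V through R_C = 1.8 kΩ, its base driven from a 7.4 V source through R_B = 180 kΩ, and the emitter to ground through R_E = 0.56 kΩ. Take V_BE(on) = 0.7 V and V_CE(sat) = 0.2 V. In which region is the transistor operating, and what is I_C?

Assume active. Base-emitter loop: I_B = (V_BB − V_BE)/(R_B + (β+1)R_E) = (7.4 − 0.7)/(180 + 151×0.56) = 0.0253 mA.
I_C = β·I_B = 150×0.0253 = 3.8 mA.
V_CE = V_CC − I_C·R_C − I_E·R_E = 13 − 3.8×1.8 − 3.82×0.56 = 4.02 V > V_CE(sat), so the active-region assumption holds.

active; I_C ≈ 3.8 mA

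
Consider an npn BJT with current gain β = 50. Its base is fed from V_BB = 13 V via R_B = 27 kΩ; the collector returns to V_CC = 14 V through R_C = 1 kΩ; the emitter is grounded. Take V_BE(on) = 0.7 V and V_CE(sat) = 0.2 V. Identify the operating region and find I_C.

saturation; I_C ≈ 14 mA

Assume active: I_B = (13 − 0.7)/27 = 0.456 mA, giving I_C = β·I_B = 22.8 mA.
But then V_CE = 14 − 22.8×1 = -8.78 V < V_CE(sat) = 0.2 V — impossible in the active region.
So the transistor is saturated. With V_CE = 0.2 V, I_C = (V_CC − 0.2)/R_C = 13.8/1 = 13.8 mA.
Check: β·I_B = 22.8 mA > I_C = 13.8 mA, confirming saturation.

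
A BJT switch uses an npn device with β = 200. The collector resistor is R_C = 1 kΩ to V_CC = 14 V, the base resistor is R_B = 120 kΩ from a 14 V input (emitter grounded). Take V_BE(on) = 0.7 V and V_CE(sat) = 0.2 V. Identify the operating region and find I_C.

saturation; I_C ≈ 14 mA

Assume active: I_B = (14 − 0.7)/120 = 0.111 mA, giving I_C = β·I_B = 22.2 mA.
But then V_CE = 14 − 22.2×1 = -8.17 V < V_CE(sat) = 0.2 V — impossible in the active region.
So the transistor is saturated. With V_CE = 0.2 V, I_C = (V_CC − 0.2)/R_C = 13.8/1 = 13.8 mA.
Check: β·I_B = 22.2 mA > I_C = 13.8 mA, confirming saturation.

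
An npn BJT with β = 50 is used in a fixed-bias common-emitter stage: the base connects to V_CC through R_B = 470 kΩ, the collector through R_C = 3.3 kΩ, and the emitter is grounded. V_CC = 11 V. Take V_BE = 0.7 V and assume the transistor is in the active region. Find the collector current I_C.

Base loop: V_CC = I_B·R_B + V_BE, so I_B = (11 − 0.7)/470 kΩ = 0.0219 mA.
In the active region I_C = β·I_B = 50 × 0.0219 = 1.1 mA.
Collector loop: V_CE = V_CC − I_C·R_C = 11 − 1.1×3.3 = 7.38 V.
Since V_CE = 7.38 V > V_CE(sat) ≈ 0.2 V, the transistor is in the active region as assumed.

I_C ≈ 1.1 mA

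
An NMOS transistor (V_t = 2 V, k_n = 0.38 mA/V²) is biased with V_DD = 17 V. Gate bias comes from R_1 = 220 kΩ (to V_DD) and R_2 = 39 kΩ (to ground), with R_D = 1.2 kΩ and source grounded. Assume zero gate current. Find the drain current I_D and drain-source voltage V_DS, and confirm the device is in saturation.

I_D ≈ 0.06 mA, V_DS ≈ 17 V

V_G = V_DD·R_2/(R_1+R_2) = 17×39/259 = 2.56 V. With the source grounded, V_GS = V_G = 2.56 V.
Assume saturation: I_D = (k_n/2)(V_GS − V_t)² = (0.38/2)×(2.56 − 2)² = 0.19×0.56² = 0.0596 mA.
V_DS = V_DD − I_D·R_D = 17 − 0.0596×1.2 = 16.9 V.
Saturation requires V_DS ≥ V_GS − V_t = 0.56 V; 16.9 ≥ 0.56 ✓.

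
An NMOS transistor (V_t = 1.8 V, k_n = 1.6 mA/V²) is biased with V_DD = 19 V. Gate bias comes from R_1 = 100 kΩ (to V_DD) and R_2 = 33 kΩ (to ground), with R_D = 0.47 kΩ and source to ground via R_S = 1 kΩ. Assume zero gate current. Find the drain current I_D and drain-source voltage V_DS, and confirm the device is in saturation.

V_G = V_DD·R_2/(R_1+R_2) = 19×33/133 = 4.71 V.
Assume saturation: I_D = (k_n/2)(V_GS − V_t)² with V_GS = V_G − I_D·R_S = 4.71 − 1·I_D.
Substituting gives 0.8·I_D² − 5.66·I_D + 6.79 = 0, with roots I_D = 1.53 or 5.55 mA.
The root I_D = 5.55 mA gives V_GS = -0.833 V ≤ V_t, so take I_D = 1.53 mA.
Then V_GS = 3.18 V and V_DS = V_DD − I_D(R_D+R_S) = 19 − 1.53×1.47 = 16.7 V.
Saturation requires V_DS ≥ V_GS − V_t = 1.38 V; 16.7 ≥ 1.38 ✓.

I_D ≈ 1.5 mA, V_DS ≈ 17 V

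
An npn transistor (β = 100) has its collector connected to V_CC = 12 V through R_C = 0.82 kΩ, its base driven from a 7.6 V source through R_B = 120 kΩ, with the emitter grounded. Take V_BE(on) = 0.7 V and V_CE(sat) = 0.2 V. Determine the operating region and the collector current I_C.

active; I_C ≈ 5.8 mA

Assume active. Base-emitter loop: I_B = (V_BB − V_BE)/R_B = (7.6 − 0.7)/120 = 0.0575 mA.
I_C = β·I_B = 100×0.0575 = 5.75 mA.
V_CE = V_CC − I_C·R_C = 12 − 5.75×0.82 = 7.29 V > V_CE(sat), so the active-region assumption holds.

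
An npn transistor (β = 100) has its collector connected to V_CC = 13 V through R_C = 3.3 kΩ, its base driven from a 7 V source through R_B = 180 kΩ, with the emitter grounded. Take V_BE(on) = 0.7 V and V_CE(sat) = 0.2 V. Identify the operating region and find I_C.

Assume active. Base-emitter loop: I_B = (V_BB − V_BE)/R_B = (7 − 0.7)/180 = 0.035 mA.
I_C = β·I_B = 100×0.035 = 3.5 mA.
V_CE = V_CC − I_C·R_C = 13 − 3.5×3.3 = 1.45 V > V_CE(sat), so the active-region assumption holds.

active; I_C ≈ 3.5 mA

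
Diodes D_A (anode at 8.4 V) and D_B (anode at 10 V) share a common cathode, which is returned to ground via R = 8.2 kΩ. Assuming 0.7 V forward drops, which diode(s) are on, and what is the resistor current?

Only D_B conducts; I_R ≈ 1.1 mA

Assume both conduct. Then node N would need to be at both 8.4−0.7 = 7.7 V and 10−0.7 = 9.3 V, which is impossible.
Assume only D_B conducts: V_N = 10 − 0.7 = 9.3 V, so I_R = 9.3/8.2 = 1.13 mA.
Check D_A: its anode-to-cathode voltage is 8.4 − 9.3 = -0.9 V < 0.7 V, so it is off. The assumption is consistent.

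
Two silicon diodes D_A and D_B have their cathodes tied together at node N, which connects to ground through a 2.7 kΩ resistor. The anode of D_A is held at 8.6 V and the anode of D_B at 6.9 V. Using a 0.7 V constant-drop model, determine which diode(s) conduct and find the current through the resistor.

Assume both conduct. Then node N would need to be at both 8.6−0.7 = 7.9 V and 6.9−0.7 = 6.2 V, which is impossible.
Assume only D_A conducts: V_N = 8.6 − 0.7 = 7.9 V, so I_R = 7.9/2.7 = 2.93 mA.
Check D_B: its anode-to-cathode voltage is 6.9 − 7.9 = -1 V < 0.7 V, so it is off. The assumption is consistent.

Only D_A conducts; I_R ≈ 2.9 mA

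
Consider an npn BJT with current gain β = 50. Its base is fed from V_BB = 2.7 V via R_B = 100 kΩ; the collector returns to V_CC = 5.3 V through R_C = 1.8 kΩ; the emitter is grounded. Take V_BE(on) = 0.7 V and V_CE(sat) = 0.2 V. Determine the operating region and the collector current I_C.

Assume active. Base-emitter loop: I_B = (V_BB − V_BE)/R_B = (2.7 − 0.7)/100 = 0.02 mA.
I_C = β·I_B = 50×0.02 = 1 mA.
V_CE = V_CC − I_C·R_C = 5.3 − 1×1.8 = 3.5 V > V_CE(sat), so the active-region assumption holds.

active; I_C ≈ 1 mA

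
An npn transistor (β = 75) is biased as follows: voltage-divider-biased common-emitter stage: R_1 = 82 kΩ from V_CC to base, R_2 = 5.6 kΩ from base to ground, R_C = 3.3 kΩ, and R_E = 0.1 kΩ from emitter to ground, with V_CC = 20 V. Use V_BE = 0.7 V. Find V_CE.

Thevenize the base divider: V_Th = V_CC·R_2/(R_1+R_2) = 20×5.6/87.6 = 1.28 V, R_Th = R_1‖R_2 = 5.24 kΩ.
Base-emitter loop: V_Th = I_B·R_Th + V_BE + (β+1)I_B·R_E, so I_B = (1.28 − 0.7) / (5.24 + 76×0.1) = 0.0451 mA.
I_C = β·I_B = 75×0.0451 = 3.38 mA, and I_E = (β+1)I_B = 3.42 mA.
V_CE = V_CC − I_C·R_C − I_E·R_E = 20 − 3.38×3.3 − 3.42×0.1 = 8.51 V.
V_CE = 8.51 V > 0.2 V confirms active-region operation.

V_CE ≈ 8.5 V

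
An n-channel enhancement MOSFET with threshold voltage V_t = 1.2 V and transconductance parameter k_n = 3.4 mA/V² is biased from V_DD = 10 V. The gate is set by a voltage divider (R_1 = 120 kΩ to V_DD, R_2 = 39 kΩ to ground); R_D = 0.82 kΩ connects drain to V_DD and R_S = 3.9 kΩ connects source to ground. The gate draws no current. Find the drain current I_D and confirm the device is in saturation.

I_D ≈ 0.23 mA

V_G = V_DD·R_2/(R_1+R_2) = 10×39/159 = 2.45 V.
Assume saturation: I_D = (k_n/2)(V_GS − V_t)² with V_GS = V_G − I_D·R_S = 2.45 − 3.9·I_D.
Substituting gives 25.9·I_D² − 17.6·I_D + 2.67 = 0, with roots I_D = 0.227 or 0.454 mA.
The root I_D = 0.454 mA gives V_GS = 0.683 V ≤ V_t, so take I_D = 0.227 mA.
Then V_GS = 1.57 V and V_DS = V_DD − I_D(R_D+R_S) = 10 − 0.227×4.72 = 8.93 V.
Saturation requires V_DS ≥ V_GS − V_t = 0.366 V; 8.93 ≥ 0.366 ✓.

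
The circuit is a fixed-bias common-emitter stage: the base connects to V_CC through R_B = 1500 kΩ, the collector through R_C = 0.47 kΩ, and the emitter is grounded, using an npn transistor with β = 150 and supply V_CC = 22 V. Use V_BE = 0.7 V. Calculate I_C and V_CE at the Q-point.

Base loop: V_CC = I_B·R_B + V_BE, so I_B = (22 − 0.7)/1500 kΩ = 0.0142 mA.
In the active region I_C = β·I_B = 150 × 0.0142 = 2.13 mA.
Collector loop: V_CE = V_CC − I_C·R_C = 22 − 2.13×0.47 = 21 V.
Since V_CE = 21 V > V_CE(sat) ≈ 0.2 V, the transistor is in the active region as assumed.

I_C ≈ 2.1 mA, V_CE ≈ 21 V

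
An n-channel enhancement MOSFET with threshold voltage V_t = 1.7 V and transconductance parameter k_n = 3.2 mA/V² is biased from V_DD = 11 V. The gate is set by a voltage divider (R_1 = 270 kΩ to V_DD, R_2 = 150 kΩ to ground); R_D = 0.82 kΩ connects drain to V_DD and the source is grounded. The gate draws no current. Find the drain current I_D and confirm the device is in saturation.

V_G = V_DD·R_2/(R_1+R_2) = 11×150/420 = 3.93 V. With the source grounded, V_GS = V_G = 3.93 V.
Assume saturation: I_D = (k_n/2)(V_GS − V_t)² = (3.2/2)×(3.93 − 1.7)² = 1.6×2.23² = 7.95 mA.
V_DS = V_DD − I_D·R_D = 11 − 7.95×0.82 = 4.48 V.
Saturation requires V_DS ≥ V_GS − V_t = 2.23 V; 4.48 ≥ 2.23 ✓.

I_D ≈ 7.9 mA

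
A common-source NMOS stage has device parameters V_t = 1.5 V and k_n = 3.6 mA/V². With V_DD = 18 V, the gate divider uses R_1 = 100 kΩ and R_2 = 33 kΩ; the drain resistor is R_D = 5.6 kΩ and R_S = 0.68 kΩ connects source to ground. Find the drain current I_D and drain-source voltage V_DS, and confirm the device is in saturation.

V_G = V_DD·R_2/(R_1+R_2) = 18×33/133 = 4.47 V.
Assume saturation: I_D = (k_n/2)(V_GS − V_t)² with V_GS = V_G − I_D·R_S = 4.47 − 0.68·I_D.
Substituting gives 0.832·I_D² − 8.26·I_D + 15.8 = 0, with roots I_D = 2.6 or 7.33 mA.
The root I_D = 7.33 mA gives V_GS = -0.518 V ≤ V_t, so take I_D = 2.6 mA.
Then V_GS = 2.7 V and V_DS = V_DD − I_D(R_D+R_S) = 18 − 2.6×6.28 = 1.7 V.
Saturation requires V_DS ≥ V_GS − V_t = 1.2 V; 1.7 ≥ 1.2 ✓.

I_D ≈ 2.6 mA, V_DS ≈ 1.7 V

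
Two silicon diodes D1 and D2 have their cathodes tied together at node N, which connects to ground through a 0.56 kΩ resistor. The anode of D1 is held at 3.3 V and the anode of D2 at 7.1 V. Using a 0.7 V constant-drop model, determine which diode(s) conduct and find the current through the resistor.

Only D2 conducts; I_R ≈ 11 mA

Assume both conduct. Then node N would need to be at both 3.3−0.7 = 2.6 V and 7.1−0.7 = 6.4 V, which is impossible.
Assume only D2 conducts: V_N = 7.1 − 0.7 = 6.4 V, so I_R = 6.4/0.56 = 11.4 mA.
Check D1: its anode-to-cathode voltage is 3.3 − 6.4 = -3.1 V < 0.7 V, so it is off. The assumption is consistent.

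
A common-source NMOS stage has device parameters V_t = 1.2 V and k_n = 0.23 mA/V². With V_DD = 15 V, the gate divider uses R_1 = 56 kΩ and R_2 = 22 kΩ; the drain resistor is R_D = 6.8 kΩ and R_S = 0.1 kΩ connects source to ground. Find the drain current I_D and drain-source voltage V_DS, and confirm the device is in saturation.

I_D ≈ 0.99 mA, V_DS ≈ 8.2 V

V_G = V_DD·R_2/(R_1+R_2) = 15×22/78 = 4.23 V.
Assume saturation: I_D = (k_n/2)(V_GS − V_t)² with V_GS = V_G − I_D·R_S = 4.23 − 0.1·I_D.
Substituting gives 0.00115·I_D² − 1.07·I_D + 1.06 = 0, with roots I_D = 0.989 or 929 mA.
The root I_D = 929 mA gives V_GS = -88.7 V ≤ V_t, so take I_D = 0.989 mA.
Then V_GS = 4.13 V and V_DS = V_DD − I_D(R_D+R_S) = 15 − 0.989×6.9 = 8.18 V.
Saturation requires V_DS ≥ V_GS − V_t = 2.93 V; 8.18 ≥ 2.93 ✓.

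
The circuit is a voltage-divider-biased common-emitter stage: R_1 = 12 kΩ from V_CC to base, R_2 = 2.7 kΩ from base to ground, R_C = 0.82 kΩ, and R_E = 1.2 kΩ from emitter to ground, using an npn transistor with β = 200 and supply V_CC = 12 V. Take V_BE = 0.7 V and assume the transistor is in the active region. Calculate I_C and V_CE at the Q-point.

I_C ≈ 1.2 mA, V_CE ≈ 9.5 V

Thevenize the base divider: V_Th = V_CC·R_2/(R_1+R_2) = 12×2.7/14.7 = 2.2 V, R_Th = R_1‖R_2 = 2.2 kΩ.
Base-emitter loop: V_Th = I_B·R_Th + V_BE + (β+1)I_B·R_E, so I_B = (2.2 − 0.7) / (2.2 + 201×1.2) = 0.00618 mA.
I_C = β·I_B = 200×0.00618 = 1.24 mA, and I_E = (β+1)I_B = 1.24 mA.
V_CE = V_CC − I_C·R_C − I_E·R_E = 12 − 1.24×0.82 − 1.24×1.2 = 9.5 V.
V_CE = 9.5 V > 0.2 V confirms active-region operation.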